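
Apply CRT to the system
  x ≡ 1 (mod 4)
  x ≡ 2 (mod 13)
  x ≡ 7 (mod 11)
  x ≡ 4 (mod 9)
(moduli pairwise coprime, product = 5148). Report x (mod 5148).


Product of moduli M = 4 · 13 · 11 · 9 = 5148.
Merge one congruence at a time:
  Start: x ≡ 1 (mod 4).
  Combine with x ≡ 2 (mod 13); new modulus lcm = 52.
    Write x = 1 + 4·t and substitute into x ≡ 2 (mod 13): 4·t ≡ 2 − 1 = 1 (mod 13).
    The inverse of 4 mod 13 is 10 (since 4·10 = 40 = 3·13 + 1), so t ≡ 10·1 = 10 ≡ 10 (mod 13).
    Then x = 1 + 4·10 = 41, valid modulo lcm(4, 13) = 52: x ≡ 41 (mod 52).
  Combine with x ≡ 7 (mod 11); new modulus lcm = 572.
    Write x = 41 + 52·t and substitute into x ≡ 7 (mod 11): 52·t ≡ 7 − 41 = -34 (mod 11).
    Reduce coefficients mod 11: 8·t ≡ 10 (mod 11).
    The inverse of 8 mod 11 is 7 (since 8·7 = 56 = 5·11 + 1), so t ≡ 7·10 = 70 ≡ 4 (mod 11).
    Then x = 41 + 52·4 = 249, valid modulo lcm(52, 11) = 572: x ≡ 249 (mod 572).
  Combine with x ≡ 4 (mod 9); new modulus lcm = 5148.
    Write x = 249 + 572·t and substitute into x ≡ 4 (mod 9): 572·t ≡ 4 − 249 = -245 (mod 9).
    Reduce coefficients mod 9: 5·t ≡ 7 (mod 9).
    The inverse of 5 mod 9 is 2 (since 5·2 = 10 = 1·9 + 1), so t ≡ 2·7 = 14 ≡ 5 (mod 9).
    Then x = 249 + 572·5 = 3109, valid modulo lcm(572, 9) = 5148: x ≡ 3109 (mod 5148).
Verify against each original: 3109 mod 4 = 1, 3109 mod 13 = 2, 3109 mod 11 = 7, 3109 mod 9 = 4.

x ≡ 3109 (mod 5148).


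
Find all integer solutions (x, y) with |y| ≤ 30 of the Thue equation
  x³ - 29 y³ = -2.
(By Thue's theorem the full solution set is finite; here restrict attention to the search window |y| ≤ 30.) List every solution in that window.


The equation is x³ - 29y³ = -2. For fixed y, x³ = 29·y³ − 2, so a solution requires the RHS to be a perfect cube.
Strategy: iterate y from -30 to 30, compute RHS = 29·y³ − 2, and check whether it is a (positive or negative) perfect cube.
Check small values of y:
  y = 0: RHS = -2 is not a perfect cube.
  y = 1: RHS = 27 = (3)³ ⇒ x = 3 works.
  y = -1: RHS = -31 is not a perfect cube.
  y = 2: RHS = 230 is not a perfect cube.
  y = -2: RHS = -234 is not a perfect cube.
  y = 3: RHS = 781 is not a perfect cube.
  y = -3: RHS = -785 is not a perfect cube.
Continuing the search up to |y| = 30 finds no further solutions beyond those listed.
Collected solutions: (3, 1).

Solutions (with |y| ≤ 30): (3, 1).


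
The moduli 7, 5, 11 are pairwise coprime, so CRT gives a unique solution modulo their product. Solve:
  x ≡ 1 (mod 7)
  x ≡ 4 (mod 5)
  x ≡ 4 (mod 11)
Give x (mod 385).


Moduli 7, 5, 11 are pairwise coprime; by CRT there is a unique solution modulo M = 7 · 5 · 11 = 385.
Solve pairwise, accumulating the modulus:
  Start with x ≡ 1 (mod 7).
  Combine with x ≡ 4 (mod 5): since gcd(7, 5) = 1, we get a unique residue mod 35.
    Write x = 1 + 7·t and substitute into x ≡ 4 (mod 5): 7·t ≡ 4 − 1 = 3 (mod 5).
    Reduce coefficients mod 5: 2·t ≡ 3 (mod 5).
    The inverse of 2 mod 5 is 3 (since 2·3 = 6 = 1·5 + 1), so t ≡ 3·3 = 9 ≡ 4 (mod 5).
    Then x = 1 + 7·4 = 29, valid modulo lcm(7, 5) = 35: x ≡ 29 (mod 35).
  Combine with x ≡ 4 (mod 11): since gcd(35, 11) = 1, we get a unique residue mod 385.
    Write x = 29 + 35·t and substitute into x ≡ 4 (mod 11): 35·t ≡ 4 − 29 = -25 (mod 11).
    Reduce coefficients mod 11: 2·t ≡ 8 (mod 11).
    The inverse of 2 mod 11 is 6 (since 2·6 = 12 = 1·11 + 1), so t ≡ 6·8 = 48 ≡ 4 (mod 11).
    Then x = 29 + 35·4 = 169, valid modulo lcm(35, 11) = 385: x ≡ 169 (mod 385).
Verify: 169 mod 7 = 1 ✓, 169 mod 5 = 4 ✓, 169 mod 11 = 4 ✓.

x ≡ 169 (mod 385).


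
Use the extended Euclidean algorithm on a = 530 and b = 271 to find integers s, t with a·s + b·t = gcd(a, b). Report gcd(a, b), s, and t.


Euclidean algorithm on (530, 271) — divide until remainder is 0:
  530 = 1 · 271 + 259
  271 = 1 · 259 + 12
  259 = 21 · 12 + 7
  12 = 1 · 7 + 5
  7 = 1 · 5 + 2
  5 = 2 · 2 + 1
  2 = 2 · 1 + 0
gcd(530, 271) = 1.
Track Bezout coefficients alongside the remainders: start with r₀ = 530 = a·1 + b·0 (s = 1, t = 0) and r₁ = 271 = a·0 + b·1 (s = 0, t = 1); each new remainder r_{k+1} = r_{k-1} − q_k·r_k inherits s_{k+1} = s_{k-1} − q_k·s_k, t_{k+1} = t_{k-1} − q_k·t_k, so r_k = a·s_k + b·t_k at every step:
  q = 1: r = 259, s = 1 − 1·0 = 1, t = 0 − 1·1 = -1  (check: 530·1 + 271·(-1) = 259)
  q = 1: r = 12, s = 0 − 1·1 = -1, t = 1 − 1·(-1) = 2  (check: 530·(-1) + 271·2 = 12)
  q = 21: r = 7, s = 1 − 21·(-1) = 22, t = -1 − 21·2 = -43  (check: 530·22 + 271·(-43) = 7)
  q = 1: r = 5, s = -1 − 1·22 = -23, t = 2 − 1·(-43) = 45  (check: 530·(-23) + 271·45 = 5)
  q = 1: r = 2, s = 22 − 1·(-23) = 45, t = -43 − 1·45 = -88  (check: 530·45 + 271·(-88) = 2)
  q = 2: r = 1, s = -23 − 2·45 = -113, t = 45 − 2·(-88) = 221  (check: 530·(-113) + 271·221 = 1)
The row with r = 1 (the gcd) gives the Bezout coefficients s = -113, t = 221.
Result: 530 · (-113) + 271 · (221) = 1.

gcd(530, 271) = 1; s = -113, t = 221 (check: 530·(-113) + 271·221 = 1).


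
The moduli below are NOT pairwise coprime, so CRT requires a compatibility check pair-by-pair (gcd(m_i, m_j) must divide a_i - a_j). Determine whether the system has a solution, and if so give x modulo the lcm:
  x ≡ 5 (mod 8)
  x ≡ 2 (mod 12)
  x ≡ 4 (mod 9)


Moduli 8, 12, 9 are not pairwise coprime, so CRT works modulo lcm(m_i) when all pairwise compatibility conditions hold.
Pairwise compatibility: gcd(m_i, m_j) must divide a_i - a_j for every pair.
Merge one congruence at a time:
  Start: x ≡ 5 (mod 8).
  Combine with x ≡ 2 (mod 12): gcd(8, 12) = 4, and 2 - 5 = -3 is NOT divisible by 4.
    ⇒ system is inconsistent (no integer solution).

No solution (the system is inconsistent).


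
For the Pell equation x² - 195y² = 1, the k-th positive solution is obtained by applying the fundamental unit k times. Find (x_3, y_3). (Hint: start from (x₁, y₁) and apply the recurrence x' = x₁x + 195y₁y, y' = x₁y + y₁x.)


Step 1: Find the fundamental solution (x₁, y₁) of x² - 195y² = 1.
  Expand √195 as a continued fraction. a₀ = ⌊√195⌋ = 13; iterate m_{k+1} = d_k·a_k − m_k, d_{k+1} = (195 − m_{k+1}²)/d_k, a_{k+1} = ⌊(a₀ + m_{k+1})/d_{k+1}⌋ (starting m₀ = 0, d₀ = 1), with convergents p_k = a_k·p_{k-1} + p_{k-2}, q_k = a_k·q_{k-1} + q_{k-2} (p₋₁ = 1, q₋₁ = 0):
  k = 0: a₀ = 13; p₀/q₀ = 13/1; p₀² − 195·q₀² = 169 − 195 = -26.
  k = 1: m = 13, d = 26, a = ⌊(13 + 13)/26⌋ = 1; p/q = (1·13 + 1)/(1·1 + 0) = 14/1; p² − 195·q² = 196 − 195 = 1.
  The first convergent with p² − 195·q² = 1 gives the fundamental solution (x₁, y₁) = (14, 1).
Step 2: Apply the recurrence (x_{n+1}, y_{n+1}) = (x₁x_n + 195y₁y_n, x₁y_n + y₁x_n) repeatedly.
  From (x_1, y_1) = (14, 1): x_2 = 14·14 + 195·1·1 = 391; y_2 = 14·1 + 1·14 = 28.
  From (x_2, y_2) = (391, 28): x_3 = 14·391 + 195·1·28 = 10934; y_3 = 14·28 + 1·391 = 783.
Step 3: Verify x_3² - 195·y_3² = 119552356 - 119552355 = 1 (should be 1). ✓

(x_1, y_1) = (14, 1); (x_3, y_3) = (10934, 783).


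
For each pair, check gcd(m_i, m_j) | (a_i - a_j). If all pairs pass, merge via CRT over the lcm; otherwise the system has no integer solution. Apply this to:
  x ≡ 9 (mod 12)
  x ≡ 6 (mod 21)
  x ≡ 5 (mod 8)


Moduli 12, 21, 8 are not pairwise coprime, so CRT works modulo lcm(m_i) when all pairwise compatibility conditions hold.
Pairwise compatibility: gcd(m_i, m_j) must divide a_i - a_j for every pair.
Merge one congruence at a time:
  Start: x ≡ 9 (mod 12).
  Combine with x ≡ 6 (mod 21): gcd(12, 21) = 3; 6 - 9 = -3, which IS divisible by 3, so compatible.
    Write x = 9 + 12·t and substitute into x ≡ 6 (mod 21): 12·t ≡ 6 − 9 = -3 (mod 21).
    Divide the congruence (and modulus) by g = 3: 4·t ≡ -1 (mod 7).
    Reduce coefficients mod 7: 4·t ≡ 6 (mod 7).
    The inverse of 4 mod 7 is 2 (since 4·2 = 8 = 1·7 + 1), so t ≡ 2·6 = 12 ≡ 5 (mod 7).
    Then x = 9 + 12·5 = 69, valid modulo lcm(12, 21) = 84: x ≡ 69 (mod 84).
  Combine with x ≡ 5 (mod 8): gcd(84, 8) = 4; 5 - 69 = -64, which IS divisible by 4, so compatible.
    Write x = 69 + 84·t and substitute into x ≡ 5 (mod 8): 84·t ≡ 5 − 69 = -64 (mod 8).
    Divide the congruence (and modulus) by g = 4: 21·t ≡ -16 (mod 2).
    Reduce coefficients mod 2: 1·t ≡ 0 (mod 2).
    So t ≡ 0 (mod 2).
    Then x = 69 + 84·0 = 69, valid modulo lcm(84, 8) = 168: x ≡ 69 (mod 168).
Verify: 69 mod 12 = 9, 69 mod 21 = 6, 69 mod 8 = 5.

x ≡ 69 (mod 168).


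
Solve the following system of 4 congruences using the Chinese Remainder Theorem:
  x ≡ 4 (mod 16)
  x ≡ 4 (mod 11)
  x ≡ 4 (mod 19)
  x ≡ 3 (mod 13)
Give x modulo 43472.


Product of moduli M = 16 · 11 · 19 · 13 = 43472.
Merge one congruence at a time:
  Start: x ≡ 4 (mod 16).
  Combine with x ≡ 4 (mod 11); new modulus lcm = 176.
    Write x = 4 + 16·t and substitute into x ≡ 4 (mod 11): 16·t ≡ 4 − 4 = 0 (mod 11).
    Reduce coefficients mod 11: 5·t ≡ 0 (mod 11).
    The inverse of 5 mod 11 is 9 (since 5·9 = 45 = 4·11 + 1), so t ≡ 9·0 = 0 ≡ 0 (mod 11).
    Then x = 4 + 16·0 = 4, valid modulo lcm(16, 11) = 176: x ≡ 4 (mod 176).
  Combine with x ≡ 4 (mod 19); new modulus lcm = 3344.
    Write x = 4 + 176·t and substitute into x ≡ 4 (mod 19): 176·t ≡ 4 − 4 = 0 (mod 19).
    Reduce coefficients mod 19: 5·t ≡ 0 (mod 19).
    The inverse of 5 mod 19 is 4 (since 5·4 = 20 = 1·19 + 1), so t ≡ 4·0 = 0 ≡ 0 (mod 19).
    Then x = 4 + 176·0 = 4, valid modulo lcm(176, 19) = 3344: x ≡ 4 (mod 3344).
  Combine with x ≡ 3 (mod 13); new modulus lcm = 43472.
    Write x = 4 + 3344·t and substitute into x ≡ 3 (mod 13): 3344·t ≡ 3 − 4 = -1 (mod 13).
    Reduce coefficients mod 13: 3·t ≡ 12 (mod 13).
    The inverse of 3 mod 13 is 9 (since 3·9 = 27 = 2·13 + 1), so t ≡ 9·12 = 108 ≡ 4 (mod 13).
    Then x = 4 + 3344·4 = 13380, valid modulo lcm(3344, 13) = 43472: x ≡ 13380 (mod 43472).
Verify against each original: 13380 mod 16 = 4, 13380 mod 11 = 4, 13380 mod 19 = 4, 13380 mod 13 = 3.

x ≡ 13380 (mod 43472).


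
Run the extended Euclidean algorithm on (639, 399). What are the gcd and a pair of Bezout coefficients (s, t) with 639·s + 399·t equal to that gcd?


Euclidean algorithm on (639, 399) — divide until remainder is 0:
  639 = 1 · 399 + 240
  399 = 1 · 240 + 159
  240 = 1 · 159 + 81
  159 = 1 · 81 + 78
  81 = 1 · 78 + 3
  78 = 26 · 3 + 0
gcd(639, 399) = 3.
Track Bezout coefficients alongside the remainders: start with r₀ = 639 = a·1 + b·0 (s = 1, t = 0) and r₁ = 399 = a·0 + b·1 (s = 0, t = 1); each new remainder r_{k+1} = r_{k-1} − q_k·r_k inherits s_{k+1} = s_{k-1} − q_k·s_k, t_{k+1} = t_{k-1} − q_k·t_k, so r_k = a·s_k + b·t_k at every step:
  q = 1: r = 240, s = 1 − 1·0 = 1, t = 0 − 1·1 = -1  (check: 639·1 + 399·(-1) = 240)
  q = 1: r = 159, s = 0 − 1·1 = -1, t = 1 − 1·(-1) = 2  (check: 639·(-1) + 399·2 = 159)
  q = 1: r = 81, s = 1 − 1·(-1) = 2, t = -1 − 1·2 = -3  (check: 639·2 + 399·(-3) = 81)
  q = 1: r = 78, s = -1 − 1·2 = -3, t = 2 − 1·(-3) = 5  (check: 639·(-3) + 399·5 = 78)
  q = 1: r = 3, s = 2 − 1·(-3) = 5, t = -3 − 1·5 = -8  (check: 639·5 + 399·(-8) = 3)
The row with r = 3 (the gcd) gives the Bezout coefficients s = 5, t = -8.
Result: 639 · (5) + 399 · (-8) = 3.

gcd(639, 399) = 3; s = 5, t = -8 (check: 639·5 + 399·(-8) = 3).


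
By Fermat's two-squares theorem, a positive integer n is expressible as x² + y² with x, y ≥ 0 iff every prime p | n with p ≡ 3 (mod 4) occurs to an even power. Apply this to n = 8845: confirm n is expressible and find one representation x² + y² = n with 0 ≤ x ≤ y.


Step 1: Factor n = 8845 = 5 · 29 · 61.
Step 2: Check the mod-4 condition on each prime factor: 5 ≡ 1 (mod 4), exponent 1; 29 ≡ 1 (mod 4), exponent 1; 61 ≡ 1 (mod 4), exponent 1.
All primes ≡ 3 (mod 4) appear to even exponent (or don't appear), so by the two-squares theorem n IS expressible as a sum of two squares.
Step 3: Build a representation. Here n = 5 · 29 · 61 is a product of primes ≡ 1 (mod 4). Each prime p ≡ 1 (mod 4) is itself a sum of two squares; find a² by testing p − a² for a perfect square:
  5: 5 − 1² = 4 = 2² ⇒ 5 = 1² + 2².
  29: 29 − 1² = 28, 29 − 2² = 25 = 5² ⇒ 29 = 2² + 5².
  61: 61 − 1² = 60, 61 − 2² = 57, 61 − 3² = 52, 61 − 4² = 45, 61 − 5² = 36 = 6² ⇒ 61 = 5² + 6².
  Combine using the Brahmagupta–Fibonacci identity (a² + b²)(c² + d²) = (ac − bd)² + (ad + bc)² = (ac + bd)² + (ad − bc)²:
  5 · 29 = 145: from (1² + 2²)(2² + 5²), take (1·2 − 2·5, 1·5 + 2·2) = (2 − 10, 5 + 4) = (-8, 9); dropping signs (only squares matter) gives (8, 9); check 8² + 9² = 64 + 81 = 145 ✓.
  145 · 61 = 8845: from (8² + 9²)(5² + 6²), take (8·5 − 9·6, 8·6 + 9·5) = (40 − 54, 48 + 45) = (-14, 93); dropping signs (only squares matter) gives (14, 93); check 14² + 93² = 196 + 8649 = 8845 ✓.
Step 4: Order so x ≤ y and verify: 14² + 93² = 196 + 8649 = 8845 = n. ✓

n = 8845 = 14² + 93² (one valid representation with x ≤ y).


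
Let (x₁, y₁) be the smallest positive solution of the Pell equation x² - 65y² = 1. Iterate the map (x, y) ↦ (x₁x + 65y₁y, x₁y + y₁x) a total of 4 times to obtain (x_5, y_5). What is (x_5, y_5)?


Step 1: Find the fundamental solution (x₁, y₁) of x² - 65y² = 1.
  Expand √65 as a continued fraction. a₀ = ⌊√65⌋ = 8; iterate m_{k+1} = d_k·a_k − m_k, d_{k+1} = (65 − m_{k+1}²)/d_k, a_{k+1} = ⌊(a₀ + m_{k+1})/d_{k+1}⌋ (starting m₀ = 0, d₀ = 1), with convergents p_k = a_k·p_{k-1} + p_{k-2}, q_k = a_k·q_{k-1} + q_{k-2} (p₋₁ = 1, q₋₁ = 0):
  k = 0: a₀ = 8; p₀/q₀ = 8/1; p₀² − 65·q₀² = 64 − 65 = -1.
  k = 1: m = 8, d = 1, a = ⌊(8 + 8)/1⌋ = 16; p/q = (16·8 + 1)/(16·1 + 0) = 129/16; p² − 65·q² = 16641 − 16640 = 1.
  The first convergent with p² − 65·q² = 1 gives the fundamental solution (x₁, y₁) = (129, 16).
Step 2: Apply the recurrence (x_{n+1}, y_{n+1}) = (x₁x_n + 65y₁y_n, x₁y_n + y₁x_n) repeatedly.
  From (x_1, y_1) = (129, 16): x_2 = 129·129 + 65·16·16 = 33281; y_2 = 129·16 + 16·129 = 4128.
  From (x_2, y_2) = (33281, 4128): x_3 = 129·33281 + 65·16·4128 = 8586369; y_3 = 129·4128 + 16·33281 = 1065008.
  From (x_3, y_3) = (8586369, 1065008): x_4 = 129·8586369 + 65·16·1065008 = 2215249921; y_4 = 129·1065008 + 16·8586369 = 274767936.
  From (x_4, y_4) = (2215249921, 274767936): x_5 = 129·2215249921 + 65·16·274767936 = 571525893249; y_5 = 129·274767936 + 16·2215249921 = 70889062480.
Step 3: Verify x_5² - 65·y_5² = 326641846654067343776001 - 326641846654067343776000 = 1 (should be 1). ✓

(x_1, y_1) = (129, 16); (x_5, y_5) = (571525893249, 70889062480).


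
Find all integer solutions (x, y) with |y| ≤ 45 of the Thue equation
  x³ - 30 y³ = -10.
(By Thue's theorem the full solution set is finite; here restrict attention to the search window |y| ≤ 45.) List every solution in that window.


The equation is x³ - 30y³ = -10. For fixed y, x³ = 30·y³ − 10, so a solution requires the RHS to be a perfect cube.
Strategy: iterate y from -45 to 45, compute RHS = 30·y³ − 10, and check whether it is a (positive or negative) perfect cube.
Check small values of y:
  y = 0: RHS = -10 is not a perfect cube.
  y = 1: RHS = 20 is not a perfect cube.
  y = -1: RHS = -40 is not a perfect cube.
  y = 2: RHS = 230 is not a perfect cube.
  y = -2: RHS = -250 is not a perfect cube.
  y = 3: RHS = 800 is not a perfect cube.
  y = -3: RHS = -820 is not a perfect cube.
Continuing the search up to |y| = 45 finds no solutions either.
No (x, y) in the scanned range satisfies the equation.

No integer solutions with |y| ≤ 45.


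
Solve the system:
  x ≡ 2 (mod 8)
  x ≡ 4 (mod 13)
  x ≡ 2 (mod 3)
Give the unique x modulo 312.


Moduli 8, 13, 3 are pairwise coprime; by CRT there is a unique solution modulo M = 8 · 13 · 3 = 312.
Solve pairwise, accumulating the modulus:
  Start with x ≡ 2 (mod 8).
  Combine with x ≡ 4 (mod 13): since gcd(8, 13) = 1, we get a unique residue mod 104.
    Write x = 2 + 8·t and substitute into x ≡ 4 (mod 13): 8·t ≡ 4 − 2 = 2 (mod 13).
    The inverse of 8 mod 13 is 5 (since 8·5 = 40 = 3·13 + 1), so t ≡ 5·2 = 10 ≡ 10 (mod 13).
    Then x = 2 + 8·10 = 82, valid modulo lcm(8, 13) = 104: x ≡ 82 (mod 104).
  Combine with x ≡ 2 (mod 3): since gcd(104, 3) = 1, we get a unique residue mod 312.
    Write x = 82 + 104·t and substitute into x ≡ 2 (mod 3): 104·t ≡ 2 − 82 = -80 (mod 3).
    Reduce coefficients mod 3: 2·t ≡ 1 (mod 3).
    The inverse of 2 mod 3 is 2 (since 2·2 = 4 = 1·3 + 1), so t ≡ 2·1 = 2 ≡ 2 (mod 3).
    Then x = 82 + 104·2 = 290, valid modulo lcm(104, 3) = 312: x ≡ 290 (mod 312).
Verify: 290 mod 8 = 2 ✓, 290 mod 13 = 4 ✓, 290 mod 3 = 2 ✓.

x ≡ 290 (mod 312).


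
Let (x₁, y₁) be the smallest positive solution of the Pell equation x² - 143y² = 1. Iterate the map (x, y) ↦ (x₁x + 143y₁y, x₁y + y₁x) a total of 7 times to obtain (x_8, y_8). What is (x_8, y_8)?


Step 1: Find the fundamental solution (x₁, y₁) of x² - 143y² = 1.
  Expand √143 as a continued fraction. a₀ = ⌊√143⌋ = 11; iterate m_{k+1} = d_k·a_k − m_k, d_{k+1} = (143 − m_{k+1}²)/d_k, a_{k+1} = ⌊(a₀ + m_{k+1})/d_{k+1}⌋ (starting m₀ = 0, d₀ = 1), with convergents p_k = a_k·p_{k-1} + p_{k-2}, q_k = a_k·q_{k-1} + q_{k-2} (p₋₁ = 1, q₋₁ = 0):
  k = 0: a₀ = 11; p₀/q₀ = 11/1; p₀² − 143·q₀² = 121 − 143 = -22.
  k = 1: m = 11, d = 22, a = ⌊(11 + 11)/22⌋ = 1; p/q = (1·11 + 1)/(1·1 + 0) = 12/1; p² − 143·q² = 144 − 143 = 1.
  The first convergent with p² − 143·q² = 1 gives the fundamental solution (x₁, y₁) = (12, 1).
Step 2: Apply the recurrence (x_{n+1}, y_{n+1}) = (x₁x_n + 143y₁y_n, x₁y_n + y₁x_n) repeatedly.
  From (x_1, y_1) = (12, 1): x_2 = 12·12 + 143·1·1 = 287; y_2 = 12·1 + 1·12 = 24.
  From (x_2, y_2) = (287, 24): x_3 = 12·287 + 143·1·24 = 6876; y_3 = 12·24 + 1·287 = 575.
  From (x_3, y_3) = (6876, 575): x_4 = 12·6876 + 143·1·575 = 164737; y_4 = 12·575 + 1·6876 = 13776.
  From (x_4, y_4) = (164737, 13776): x_5 = 12·164737 + 143·1·13776 = 3946812; y_5 = 12·13776 + 1·164737 = 330049.
  From (x_5, y_5) = (3946812, 330049): x_6 = 12·3946812 + 143·1·330049 = 94558751; y_6 = 12·330049 + 1·3946812 = 7907400.
  From (x_6, y_6) = (94558751, 7907400): x_7 = 12·94558751 + 143·1·7907400 = 2265463212; y_7 = 12·7907400 + 1·94558751 = 189447551.
  From (x_7, y_7) = (2265463212, 189447551): x_8 = 12·2265463212 + 143·1·189447551 = 54276558337; y_8 = 12·189447551 + 1·2265463212 = 4538833824.
Step 3: Verify x_8² - 143·y_8² = 2945944784909764205569 - 2945944784909764205568 = 1 (should be 1). ✓

(x_1, y_1) = (12, 1); (x_8, y_8) = (54276558337, 4538833824).


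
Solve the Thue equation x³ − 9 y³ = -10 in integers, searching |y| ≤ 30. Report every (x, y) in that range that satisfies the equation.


The equation is x³ - 9y³ = -10. For fixed y, x³ = 9·y³ − 10, so a solution requires the RHS to be a perfect cube.
Strategy: iterate y from -30 to 30, compute RHS = 9·y³ − 10, and check whether it is a (positive or negative) perfect cube.
Check small values of y:
  y = 0: RHS = -10 is not a perfect cube.
  y = 1: RHS = -1 = (-1)³ ⇒ x = -1 works.
  y = -1: RHS = -19 is not a perfect cube.
  y = 2: RHS = 62 is not a perfect cube.
  y = -2: RHS = -82 is not a perfect cube.
  y = 3: RHS = 233 is not a perfect cube.
  y = -3: RHS = -253 is not a perfect cube.
Continuing the search up to |y| = 30 finds no further solutions beyond those listed.
Collected solutions: (-1, 1).

Solutions (with |y| ≤ 30): (-1, 1).


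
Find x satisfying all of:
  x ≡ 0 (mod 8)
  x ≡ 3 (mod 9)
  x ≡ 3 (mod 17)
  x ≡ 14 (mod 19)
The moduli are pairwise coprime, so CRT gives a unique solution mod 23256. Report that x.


Product of moduli M = 8 · 9 · 17 · 19 = 23256.
Merge one congruence at a time:
  Start: x ≡ 0 (mod 8).
  Combine with x ≡ 3 (mod 9); new modulus lcm = 72.
    Write x = 0 + 8·t and substitute into x ≡ 3 (mod 9): 8·t ≡ 3 − 0 = 3 (mod 9).
    The inverse of 8 mod 9 is 8 (since 8·8 = 64 = 7·9 + 1), so t ≡ 8·3 = 24 ≡ 6 (mod 9).
    Then x = 0 + 8·6 = 48, valid modulo lcm(8, 9) = 72: x ≡ 48 (mod 72).
  Combine with x ≡ 3 (mod 17); new modulus lcm = 1224.
    Write x = 48 + 72·t and substitute into x ≡ 3 (mod 17): 72·t ≡ 3 − 48 = -45 (mod 17).
    Reduce coefficients mod 17: 4·t ≡ 6 (mod 17).
    The inverse of 4 mod 17 is 13 (since 4·13 = 52 = 3·17 + 1), so t ≡ 13·6 = 78 ≡ 10 (mod 17).
    Then x = 48 + 72·10 = 768, valid modulo lcm(72, 17) = 1224: x ≡ 768 (mod 1224).
  Combine with x ≡ 14 (mod 19); new modulus lcm = 23256.
    Write x = 768 + 1224·t and substitute into x ≡ 14 (mod 19): 1224·t ≡ 14 − 768 = -754 (mod 19).
    Reduce coefficients mod 19: 8·t ≡ 6 (mod 19).
    The inverse of 8 mod 19 is 12 (since 8·12 = 96 = 5·19 + 1), so t ≡ 12·6 = 72 ≡ 15 (mod 19).
    Then x = 768 + 1224·15 = 19128, valid modulo lcm(1224, 19) = 23256: x ≡ 19128 (mod 23256).
Verify against each original: 19128 mod 8 = 0, 19128 mod 9 = 3, 19128 mod 17 = 3, 19128 mod 19 = 14.

x ≡ 19128 (mod 23256).


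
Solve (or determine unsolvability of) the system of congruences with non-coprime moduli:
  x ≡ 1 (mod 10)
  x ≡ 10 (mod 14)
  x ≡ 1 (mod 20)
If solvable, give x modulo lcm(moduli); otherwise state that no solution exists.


Moduli 10, 14, 20 are not pairwise coprime, so CRT works modulo lcm(m_i) when all pairwise compatibility conditions hold.
Pairwise compatibility: gcd(m_i, m_j) must divide a_i - a_j for every pair.
Merge one congruence at a time:
  Start: x ≡ 1 (mod 10).
  Combine with x ≡ 10 (mod 14): gcd(10, 14) = 2, and 10 - 1 = 9 is NOT divisible by 2.
    ⇒ system is inconsistent (no integer solution).

No solution (the system is inconsistent).


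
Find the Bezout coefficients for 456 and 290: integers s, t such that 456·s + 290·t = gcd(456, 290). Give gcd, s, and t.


Euclidean algorithm on (456, 290) — divide until remainder is 0:
  456 = 1 · 290 + 166
  290 = 1 · 166 + 124
  166 = 1 · 124 + 42
  124 = 2 · 42 + 40
  42 = 1 · 40 + 2
  40 = 20 · 2 + 0
gcd(456, 290) = 2.
Track Bezout coefficients alongside the remainders: start with r₀ = 456 = a·1 + b·0 (s = 1, t = 0) and r₁ = 290 = a·0 + b·1 (s = 0, t = 1); each new remainder r_{k+1} = r_{k-1} − q_k·r_k inherits s_{k+1} = s_{k-1} − q_k·s_k, t_{k+1} = t_{k-1} − q_k·t_k, so r_k = a·s_k + b·t_k at every step:
  q = 1: r = 166, s = 1 − 1·0 = 1, t = 0 − 1·1 = -1  (check: 456·1 + 290·(-1) = 166)
  q = 1: r = 124, s = 0 − 1·1 = -1, t = 1 − 1·(-1) = 2  (check: 456·(-1) + 290·2 = 124)
  q = 1: r = 42, s = 1 − 1·(-1) = 2, t = -1 − 1·2 = -3  (check: 456·2 + 290·(-3) = 42)
  q = 2: r = 40, s = -1 − 2·2 = -5, t = 2 − 2·(-3) = 8  (check: 456·(-5) + 290·8 = 40)
  q = 1: r = 2, s = 2 − 1·(-5) = 7, t = -3 − 1·8 = -11  (check: 456·7 + 290·(-11) = 2)
The row with r = 2 (the gcd) gives the Bezout coefficients s = 7, t = -11.
Result: 456 · (7) + 290 · (-11) = 2.

gcd(456, 290) = 2; s = 7, t = -11 (check: 456·7 + 290·(-11) = 2).


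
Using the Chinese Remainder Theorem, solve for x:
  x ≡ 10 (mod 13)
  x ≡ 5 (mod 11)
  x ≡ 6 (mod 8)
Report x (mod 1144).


Moduli 13, 11, 8 are pairwise coprime; by CRT there is a unique solution modulo M = 13 · 11 · 8 = 1144.
Solve pairwise, accumulating the modulus:
  Start with x ≡ 10 (mod 13).
  Combine with x ≡ 5 (mod 11): since gcd(13, 11) = 1, we get a unique residue mod 143.
    Write x = 10 + 13·t and substitute into x ≡ 5 (mod 11): 13·t ≡ 5 − 10 = -5 (mod 11).
    Reduce coefficients mod 11: 2·t ≡ 6 (mod 11).
    The inverse of 2 mod 11 is 6 (since 2·6 = 12 = 1·11 + 1), so t ≡ 6·6 = 36 ≡ 3 (mod 11).
    Then x = 10 + 13·3 = 49, valid modulo lcm(13, 11) = 143: x ≡ 49 (mod 143).
  Combine with x ≡ 6 (mod 8): since gcd(143, 8) = 1, we get a unique residue mod 1144.
    Write x = 49 + 143·t and substitute into x ≡ 6 (mod 8): 143·t ≡ 6 − 49 = -43 (mod 8).
    Reduce coefficients mod 8: 7·t ≡ 5 (mod 8).
    The inverse of 7 mod 8 is 7 (since 7·7 = 49 = 6·8 + 1), so t ≡ 7·5 = 35 ≡ 3 (mod 8).
    Then x = 49 + 143·3 = 478, valid modulo lcm(143, 8) = 1144: x ≡ 478 (mod 1144).
Verify: 478 mod 13 = 10 ✓, 478 mod 11 = 5 ✓, 478 mod 8 = 6 ✓.

x ≡ 478 (mod 1144).


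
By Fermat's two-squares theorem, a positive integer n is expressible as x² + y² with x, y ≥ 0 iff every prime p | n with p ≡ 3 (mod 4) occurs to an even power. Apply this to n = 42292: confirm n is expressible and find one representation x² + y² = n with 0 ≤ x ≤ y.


Step 1: Factor n = 42292 = 2^2 · 97 · 109.
Step 2: Check the mod-4 condition on each prime factor: 2 = 2 (special); 97 ≡ 1 (mod 4), exponent 1; 109 ≡ 1 (mod 4), exponent 1.
All primes ≡ 3 (mod 4) appear to even exponent (or don't appear), so by the two-squares theorem n IS expressible as a sum of two squares.
Step 3: Build a representation. Group n = k² · m with k = 2 and m = 97 · 109 = 10573 (a product of primes ≡ 1 (mod 4)); a representation of m scales to one of n via (k·x)² + (k·y)² = k²(x² + y²). Each prime p ≡ 1 (mod 4) is itself a sum of two squares; find a² by testing p − a² for a perfect square:
  97: 97 − 1² = 96, 97 − 2² = 93, 97 − 3² = 88, 97 − 4² = 81 = 9² ⇒ 97 = 4² + 9².
  109: 109 − 1² = 108, 109 − 2² = 105, 109 − 3² = 100 = 10² ⇒ 109 = 3² + 10².
  Combine using the Brahmagupta–Fibonacci identity (a² + b²)(c² + d²) = (ac − bd)² + (ad + bc)² = (ac + bd)² + (ad − bc)²:
  97 · 109 = 10573: from (4² + 9²)(3² + 10²), take (4·3 − 9·10, 4·10 + 9·3) = (12 − 90, 40 + 27) = (-78, 67); dropping signs (only squares matter) gives (78, 67); check 78² + 67² = 6084 + 4489 = 10573 ✓.
  Scale by k = 2: (2·78, 2·67) = (156, 134).
Step 4: Order so x ≤ y and verify: 134² + 156² = 17956 + 24336 = 42292 = n. ✓

n = 42292 = 134² + 156² (one valid representation with x ≤ y).


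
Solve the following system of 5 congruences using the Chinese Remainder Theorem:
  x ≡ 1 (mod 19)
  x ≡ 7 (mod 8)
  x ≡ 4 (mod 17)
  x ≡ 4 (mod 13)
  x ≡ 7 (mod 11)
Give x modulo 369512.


Product of moduli M = 19 · 8 · 17 · 13 · 11 = 369512.
Merge one congruence at a time:
  Start: x ≡ 1 (mod 19).
  Combine with x ≡ 7 (mod 8); new modulus lcm = 152.
    Write x = 1 + 19·t and substitute into x ≡ 7 (mod 8): 19·t ≡ 7 − 1 = 6 (mod 8).
    Reduce coefficients mod 8: 3·t ≡ 6 (mod 8).
    The inverse of 3 mod 8 is 3 (since 3·3 = 9 = 1·8 + 1), so t ≡ 3·6 = 18 ≡ 2 (mod 8).
    Then x = 1 + 19·2 = 39, valid modulo lcm(19, 8) = 152: x ≡ 39 (mod 152).
  Combine with x ≡ 4 (mod 17); new modulus lcm = 2584.
    Write x = 39 + 152·t and substitute into x ≡ 4 (mod 17): 152·t ≡ 4 − 39 = -35 (mod 17).
    Reduce coefficients mod 17: 16·t ≡ 16 (mod 17).
    The inverse of 16 mod 17 is 16 (since 16·16 = 256 = 15·17 + 1), so t ≡ 16·16 = 256 ≡ 1 (mod 17).
    Then x = 39 + 152·1 = 191, valid modulo lcm(152, 17) = 2584: x ≡ 191 (mod 2584).
  Combine with x ≡ 4 (mod 13); new modulus lcm = 33592.
    Write x = 191 + 2584·t and substitute into x ≡ 4 (mod 13): 2584·t ≡ 4 − 191 = -187 (mod 13).
    Reduce coefficients mod 13: 10·t ≡ 8 (mod 13).
    The inverse of 10 mod 13 is 4 (since 10·4 = 40 = 3·13 + 1), so t ≡ 4·8 = 32 ≡ 6 (mod 13).
    Then x = 191 + 2584·6 = 15695, valid modulo lcm(2584, 13) = 33592: x ≡ 15695 (mod 33592).
  Combine with x ≡ 7 (mod 11); new modulus lcm = 369512.
    Write x = 15695 + 33592·t and substitute into x ≡ 7 (mod 11): 33592·t ≡ 7 − 15695 = -15688 (mod 11).
    Reduce coefficients mod 11: 9·t ≡ 9 (mod 11).
    The inverse of 9 mod 11 is 5 (since 9·5 = 45 = 4·11 + 1), so t ≡ 5·9 = 45 ≡ 1 (mod 11).
    Then x = 15695 + 33592·1 = 49287, valid modulo lcm(33592, 11) = 369512: x ≡ 49287 (mod 369512).
Verify against each original: 49287 mod 19 = 1, 49287 mod 8 = 7, 49287 mod 17 = 4, 49287 mod 13 = 4, 49287 mod 11 = 7.

x ≡ 49287 (mod 369512).


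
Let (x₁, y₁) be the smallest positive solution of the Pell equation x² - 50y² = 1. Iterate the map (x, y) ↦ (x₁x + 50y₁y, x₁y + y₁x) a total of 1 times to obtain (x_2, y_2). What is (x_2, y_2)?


Step 1: Find the fundamental solution (x₁, y₁) of x² - 50y² = 1.
  Expand √50 as a continued fraction. a₀ = ⌊√50⌋ = 7; iterate m_{k+1} = d_k·a_k − m_k, d_{k+1} = (50 − m_{k+1}²)/d_k, a_{k+1} = ⌊(a₀ + m_{k+1})/d_{k+1}⌋ (starting m₀ = 0, d₀ = 1), with convergents p_k = a_k·p_{k-1} + p_{k-2}, q_k = a_k·q_{k-1} + q_{k-2} (p₋₁ = 1, q₋₁ = 0):
  k = 0: a₀ = 7; p₀/q₀ = 7/1; p₀² − 50·q₀² = 49 − 50 = -1.
  k = 1: m = 7, d = 1, a = ⌊(7 + 7)/1⌋ = 14; p/q = (14·7 + 1)/(14·1 + 0) = 99/14; p² − 50·q² = 9801 − 9800 = 1.
  The first convergent with p² − 50·q² = 1 gives the fundamental solution (x₁, y₁) = (99, 14).
Step 2: Apply the recurrence (x_{n+1}, y_{n+1}) = (x₁x_n + 50y₁y_n, x₁y_n + y₁x_n) repeatedly.
  From (x_1, y_1) = (99, 14): x_2 = 99·99 + 50·14·14 = 19601; y_2 = 99·14 + 14·99 = 2772.
Step 3: Verify x_2² - 50·y_2² = 384199201 - 384199200 = 1 (should be 1). ✓

(x_1, y_1) = (99, 14); (x_2, y_2) = (19601, 2772).


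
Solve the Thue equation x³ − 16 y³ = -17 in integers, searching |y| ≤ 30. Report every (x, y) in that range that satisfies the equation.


The equation is x³ - 16y³ = -17. For fixed y, x³ = 16·y³ − 17, so a solution requires the RHS to be a perfect cube.
Strategy: iterate y from -30 to 30, compute RHS = 16·y³ − 17, and check whether it is a (positive or negative) perfect cube.
Check small values of y:
  y = 0: RHS = -17 is not a perfect cube.
  y = 1: RHS = -1 = (-1)³ ⇒ x = -1 works.
  y = -1: RHS = -33 is not a perfect cube.
  y = 2: RHS = 111 is not a perfect cube.
  y = -2: RHS = -145 is not a perfect cube.
  y = 3: RHS = 415 is not a perfect cube.
  y = -3: RHS = -449 is not a perfect cube.
Continuing the search up to |y| = 30 finds no further solutions beyond those listed.
Collected solutions: (-1, 1).

Solutions (with |y| ≤ 30): (-1, 1).


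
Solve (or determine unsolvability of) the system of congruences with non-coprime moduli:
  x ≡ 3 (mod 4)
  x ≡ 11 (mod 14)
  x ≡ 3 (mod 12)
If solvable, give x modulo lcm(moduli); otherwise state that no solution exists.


Moduli 4, 14, 12 are not pairwise coprime, so CRT works modulo lcm(m_i) when all pairwise compatibility conditions hold.
Pairwise compatibility: gcd(m_i, m_j) must divide a_i - a_j for every pair.
Merge one congruence at a time:
  Start: x ≡ 3 (mod 4).
  Combine with x ≡ 11 (mod 14): gcd(4, 14) = 2; 11 - 3 = 8, which IS divisible by 2, so compatible.
    Write x = 3 + 4·t and substitute into x ≡ 11 (mod 14): 4·t ≡ 11 − 3 = 8 (mod 14).
    Divide the congruence (and modulus) by g = 2: 2·t ≡ 4 (mod 7).
    The inverse of 2 mod 7 is 4 (since 2·4 = 8 = 1·7 + 1), so t ≡ 4·4 = 16 ≡ 2 (mod 7).
    Then x = 3 + 4·2 = 11, valid modulo lcm(4, 14) = 28: x ≡ 11 (mod 28).
  Combine with x ≡ 3 (mod 12): gcd(28, 12) = 4; 3 - 11 = -8, which IS divisible by 4, so compatible.
    Write x = 11 + 28·t and substitute into x ≡ 3 (mod 12): 28·t ≡ 3 − 11 = -8 (mod 12).
    Divide the congruence (and modulus) by g = 4: 7·t ≡ -2 (mod 3).
    Reduce coefficients mod 3: 1·t ≡ 1 (mod 3).
    So t ≡ 1 (mod 3).
    Then x = 11 + 28·1 = 39, valid modulo lcm(28, 12) = 84: x ≡ 39 (mod 84).
Verify: 39 mod 4 = 3, 39 mod 14 = 11, 39 mod 12 = 3.

x ≡ 39 (mod 84).


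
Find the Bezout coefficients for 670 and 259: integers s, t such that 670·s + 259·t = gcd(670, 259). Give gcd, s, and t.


Euclidean algorithm on (670, 259) — divide until remainder is 0:
  670 = 2 · 259 + 152
  259 = 1 · 152 + 107
  152 = 1 · 107 + 45
  107 = 2 · 45 + 17
  45 = 2 · 17 + 11
  17 = 1 · 11 + 6
  11 = 1 · 6 + 5
  6 = 1 · 5 + 1
  5 = 5 · 1 + 0
gcd(670, 259) = 1.
Track Bezout coefficients alongside the remainders: start with r₀ = 670 = a·1 + b·0 (s = 1, t = 0) and r₁ = 259 = a·0 + b·1 (s = 0, t = 1); each new remainder r_{k+1} = r_{k-1} − q_k·r_k inherits s_{k+1} = s_{k-1} − q_k·s_k, t_{k+1} = t_{k-1} − q_k·t_k, so r_k = a·s_k + b·t_k at every step:
  q = 2: r = 152, s = 1 − 2·0 = 1, t = 0 − 2·1 = -2  (check: 670·1 + 259·(-2) = 152)
  q = 1: r = 107, s = 0 − 1·1 = -1, t = 1 − 1·(-2) = 3  (check: 670·(-1) + 259·3 = 107)
  q = 1: r = 45, s = 1 − 1·(-1) = 2, t = -2 − 1·3 = -5  (check: 670·2 + 259·(-5) = 45)
  q = 2: r = 17, s = -1 − 2·2 = -5, t = 3 − 2·(-5) = 13  (check: 670·(-5) + 259·13 = 17)
  q = 2: r = 11, s = 2 − 2·(-5) = 12, t = -5 − 2·13 = -31  (check: 670·12 + 259·(-31) = 11)
  q = 1: r = 6, s = -5 − 1·12 = -17, t = 13 − 1·(-31) = 44  (check: 670·(-17) + 259·44 = 6)
  q = 1: r = 5, s = 12 − 1·(-17) = 29, t = -31 − 1·44 = -75  (check: 670·29 + 259·(-75) = 5)
  q = 1: r = 1, s = -17 − 1·29 = -46, t = 44 − 1·(-75) = 119  (check: 670·(-46) + 259·119 = 1)
The row with r = 1 (the gcd) gives the Bezout coefficients s = -46, t = 119.
Result: 670 · (-46) + 259 · (119) = 1.

gcd(670, 259) = 1; s = -46, t = 119 (check: 670·(-46) + 259·119 = 1).


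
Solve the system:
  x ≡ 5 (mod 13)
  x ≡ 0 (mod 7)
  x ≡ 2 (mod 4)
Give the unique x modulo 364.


Moduli 13, 7, 4 are pairwise coprime; by CRT there is a unique solution modulo M = 13 · 7 · 4 = 364.
Solve pairwise, accumulating the modulus:
  Start with x ≡ 5 (mod 13).
  Combine with x ≡ 0 (mod 7): since gcd(13, 7) = 1, we get a unique residue mod 91.
    Write x = 5 + 13·t and substitute into x ≡ 0 (mod 7): 13·t ≡ 0 − 5 = -5 (mod 7).
    Reduce coefficients mod 7: 6·t ≡ 2 (mod 7).
    The inverse of 6 mod 7 is 6 (since 6·6 = 36 = 5·7 + 1), so t ≡ 6·2 = 12 ≡ 5 (mod 7).
    Then x = 5 + 13·5 = 70, valid modulo lcm(13, 7) = 91: x ≡ 70 (mod 91).
  Combine with x ≡ 2 (mod 4): since gcd(91, 4) = 1, we get a unique residue mod 364.
    Write x = 70 + 91·t and substitute into x ≡ 2 (mod 4): 91·t ≡ 2 − 70 = -68 (mod 4).
    Reduce coefficients mod 4: 3·t ≡ 0 (mod 4).
    The inverse of 3 mod 4 is 3 (since 3·3 = 9 = 2·4 + 1), so t ≡ 3·0 = 0 ≡ 0 (mod 4).
    Then x = 70 + 91·0 = 70, valid modulo lcm(91, 4) = 364: x ≡ 70 (mod 364).
Verify: 70 mod 13 = 5 ✓, 70 mod 7 = 0 ✓, 70 mod 4 = 2 ✓.

x ≡ 70 (mod 364).


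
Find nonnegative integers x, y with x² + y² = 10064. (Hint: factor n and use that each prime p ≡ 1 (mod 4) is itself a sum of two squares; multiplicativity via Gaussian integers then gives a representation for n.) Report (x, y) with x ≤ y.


Step 1: Factor n = 10064 = 2^4 · 17 · 37.
Step 2: Check the mod-4 condition on each prime factor: 2 = 2 (special); 17 ≡ 1 (mod 4), exponent 1; 37 ≡ 1 (mod 4), exponent 1.
All primes ≡ 3 (mod 4) appear to even exponent (or don't appear), so by the two-squares theorem n IS expressible as a sum of two squares.
Step 3: Build a representation. Group n = k² · m with k = 4 and m = 17 · 37 = 629 (a product of primes ≡ 1 (mod 4)); a representation of m scales to one of n via (k·x)² + (k·y)² = k²(x² + y²). Each prime p ≡ 1 (mod 4) is itself a sum of two squares; find a² by testing p − a² for a perfect square:
  17: 17 − 1² = 16 = 4² ⇒ 17 = 1² + 4².
  37: 37 − 1² = 36 = 6² ⇒ 37 = 1² + 6².
  Combine using the Brahmagupta–Fibonacci identity (a² + b²)(c² + d²) = (ac − bd)² + (ad + bc)² = (ac + bd)² + (ad − bc)²:
  17 · 37 = 629: from (1² + 4²)(1² + 6²), take (1·1 − 4·6, 1·6 + 4·1) = (1 − 24, 6 + 4) = (-23, 10); dropping signs (only squares matter) gives (23, 10); check 23² + 10² = 529 + 100 = 629 ✓.
  Scale by k = 4: (4·23, 4·10) = (92, 40).
Step 4: Order so x ≤ y and verify: 40² + 92² = 1600 + 8464 = 10064 = n. ✓

n = 10064 = 40² + 92² (one valid representation with x ≤ y).


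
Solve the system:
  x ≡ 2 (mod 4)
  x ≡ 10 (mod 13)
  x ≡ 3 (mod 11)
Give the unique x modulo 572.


Moduli 4, 13, 11 are pairwise coprime; by CRT there is a unique solution modulo M = 4 · 13 · 11 = 572.
Solve pairwise, accumulating the modulus:
  Start with x ≡ 2 (mod 4).
  Combine with x ≡ 10 (mod 13): since gcd(4, 13) = 1, we get a unique residue mod 52.
    Write x = 2 + 4·t and substitute into x ≡ 10 (mod 13): 4·t ≡ 10 − 2 = 8 (mod 13).
    The inverse of 4 mod 13 is 10 (since 4·10 = 40 = 3·13 + 1), so t ≡ 10·8 = 80 ≡ 2 (mod 13).
    Then x = 2 + 4·2 = 10, valid modulo lcm(4, 13) = 52: x ≡ 10 (mod 52).
  Combine with x ≡ 3 (mod 11): since gcd(52, 11) = 1, we get a unique residue mod 572.
    Write x = 10 + 52·t and substitute into x ≡ 3 (mod 11): 52·t ≡ 3 − 10 = -7 (mod 11).
    Reduce coefficients mod 11: 8·t ≡ 4 (mod 11).
    The inverse of 8 mod 11 is 7 (since 8·7 = 56 = 5·11 + 1), so t ≡ 7·4 = 28 ≡ 6 (mod 11).
    Then x = 10 + 52·6 = 322, valid modulo lcm(52, 11) = 572: x ≡ 322 (mod 572).
Verify: 322 mod 4 = 2 ✓, 322 mod 13 = 10 ✓, 322 mod 11 = 3 ✓.

x ≡ 322 (mod 572).


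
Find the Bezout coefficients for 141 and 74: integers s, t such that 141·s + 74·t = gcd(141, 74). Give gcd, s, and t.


Euclidean algorithm on (141, 74) — divide until remainder is 0:
  141 = 1 · 74 + 67
  74 = 1 · 67 + 7
  67 = 9 · 7 + 4
  7 = 1 · 4 + 3
  4 = 1 · 3 + 1
  3 = 3 · 1 + 0
gcd(141, 74) = 1.
Track Bezout coefficients alongside the remainders: start with r₀ = 141 = a·1 + b·0 (s = 1, t = 0) and r₁ = 74 = a·0 + b·1 (s = 0, t = 1); each new remainder r_{k+1} = r_{k-1} − q_k·r_k inherits s_{k+1} = s_{k-1} − q_k·s_k, t_{k+1} = t_{k-1} − q_k·t_k, so r_k = a·s_k + b·t_k at every step:
  q = 1: r = 67, s = 1 − 1·0 = 1, t = 0 − 1·1 = -1  (check: 141·1 + 74·(-1) = 67)
  q = 1: r = 7, s = 0 − 1·1 = -1, t = 1 − 1·(-1) = 2  (check: 141·(-1) + 74·2 = 7)
  q = 9: r = 4, s = 1 − 9·(-1) = 10, t = -1 − 9·2 = -19  (check: 141·10 + 74·(-19) = 4)
  q = 1: r = 3, s = -1 − 1·10 = -11, t = 2 − 1·(-19) = 21  (check: 141·(-11) + 74·21 = 3)
  q = 1: r = 1, s = 10 − 1·(-11) = 21, t = -19 − 1·21 = -40  (check: 141·21 + 74·(-40) = 1)
The row with r = 1 (the gcd) gives the Bezout coefficients s = 21, t = -40.
Result: 141 · (21) + 74 · (-40) = 1.

gcd(141, 74) = 1; s = 21, t = -40 (check: 141·21 + 74·(-40) = 1).


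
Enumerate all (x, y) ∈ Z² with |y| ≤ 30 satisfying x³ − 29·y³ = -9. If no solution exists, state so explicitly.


The equation is x³ - 29y³ = -9. For fixed y, x³ = 29·y³ − 9, so a solution requires the RHS to be a perfect cube.
Strategy: iterate y from -30 to 30, compute RHS = 29·y³ − 9, and check whether it is a (positive or negative) perfect cube.
Check small values of y:
  y = 0: RHS = -9 is not a perfect cube.
  y = 1: RHS = 20 is not a perfect cube.
  y = -1: RHS = -38 is not a perfect cube.
  y = 2: RHS = 223 is not a perfect cube.
  y = -2: RHS = -241 is not a perfect cube.
  y = 3: RHS = 774 is not a perfect cube.
  y = -3: RHS = -792 is not a perfect cube.
Continuing the search up to |y| = 30 finds no solutions either.
No (x, y) in the scanned range satisfies the equation.

No integer solutions with |y| ≤ 30.


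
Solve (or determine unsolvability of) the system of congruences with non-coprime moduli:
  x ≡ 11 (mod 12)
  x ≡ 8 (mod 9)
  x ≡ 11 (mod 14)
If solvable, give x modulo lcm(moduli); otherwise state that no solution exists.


Moduli 12, 9, 14 are not pairwise coprime, so CRT works modulo lcm(m_i) when all pairwise compatibility conditions hold.
Pairwise compatibility: gcd(m_i, m_j) must divide a_i - a_j for every pair.
Merge one congruence at a time:
  Start: x ≡ 11 (mod 12).
  Combine with x ≡ 8 (mod 9): gcd(12, 9) = 3; 8 - 11 = -3, which IS divisible by 3, so compatible.
    Write x = 11 + 12·t and substitute into x ≡ 8 (mod 9): 12·t ≡ 8 − 11 = -3 (mod 9).
    Divide the congruence (and modulus) by g = 3: 4·t ≡ -1 (mod 3).
    Reduce coefficients mod 3: 1·t ≡ 2 (mod 3).
    So t ≡ 2 (mod 3).
    Then x = 11 + 12·2 = 35, valid modulo lcm(12, 9) = 36: x ≡ 35 (mod 36).
  Combine with x ≡ 11 (mod 14): gcd(36, 14) = 2; 11 - 35 = -24, which IS divisible by 2, so compatible.
    Write x = 35 + 36·t and substitute into x ≡ 11 (mod 14): 36·t ≡ 11 − 35 = -24 (mod 14).
    Divide the congruence (and modulus) by g = 2: 18·t ≡ -12 (mod 7).
    Reduce coefficients mod 7: 4·t ≡ 2 (mod 7).
    The inverse of 4 mod 7 is 2 (since 4·2 = 8 = 1·7 + 1), so t ≡ 2·2 = 4 ≡ 4 (mod 7).
    Then x = 35 + 36·4 = 179, valid modulo lcm(36, 14) = 252: x ≡ 179 (mod 252).
Verify: 179 mod 12 = 11, 179 mod 9 = 8, 179 mod 14 = 11.

x ≡ 179 (mod 252).
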